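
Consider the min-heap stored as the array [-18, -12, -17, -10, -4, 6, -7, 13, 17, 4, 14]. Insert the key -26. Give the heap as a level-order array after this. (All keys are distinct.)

[-26, -12, -18, -10, -4, -17, -7, 13, 17, 4, 14, 6]

append -26 at index 11 → [-18, -12, -17, -10, -4, 6, -7, 13, 17, 4, 14, -26]
-26 < parent 6 at index 5, swap → [-18, -12, -17, -10, -4, -26, -7, 13, 17, 4, 14, 6]
-26 < parent -17 at index 2, swap → [-18, -12, -26, -10, -4, -17, -7, 13, 17, 4, 14, 6]
-26 < parent -18 at index 0, swap → [-26, -12, -18, -10, -4, -17, -7, 13, 17, 4, 14, 6]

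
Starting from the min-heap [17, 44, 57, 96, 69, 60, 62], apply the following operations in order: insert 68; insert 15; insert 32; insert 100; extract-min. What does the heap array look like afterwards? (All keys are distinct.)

insert 68:
  append 68 at index 7 → [17, 44, 57, 96, 69, 60, 62, 68]
  68 < parent 96 at index 3, swap → [17, 44, 57, 68, 69, 60, 62, 96]
insert 15:
  append 15 at index 8 → [17, 44, 57, 68, 69, 60, 62, 96, 15]
  15 < parent 68 at index 3, swap → [17, 44, 57, 15, 69, 60, 62, 96, 68]
  15 < parent 44 at index 1, swap → [17, 15, 57, 44, 69, 60, 62, 96, 68]
  15 < parent 17 at index 0, swap → [15, 17, 57, 44, 69, 60, 62, 96, 68]
insert 32:
  append 32 at index 9 → [15, 17, 57, 44, 69, 60, 62, 96, 68, 32]
  32 < parent 69 at index 4, swap → [15, 17, 57, 44, 32, 60, 62, 96, 68, 69]
insert 100:
  append 100 at index 10 → [15, 17, 57, 44, 32, 60, 62, 96, 68, 69, 100] (no swap needed)
extract-min → returns 15:
  remove root 15; move last element 100 to root → [100, 17, 57, 44, 32, 60, 62, 96, 68, 69]
  100 vs smaller child 17 at index 1, swap → [17, 100, 57, 44, 32, 60, 62, 96, 68, 69]
  100 vs smaller child 32 at index 4, swap → [17, 32, 57, 44, 100, 60, 62, 96, 68, 69]
  100 vs only child 69 at index 9, swap → [17, 32, 57, 44, 69, 60, 62, 96, 68, 100]

[17, 32, 57, 44, 69, 60, 62, 96, 68, 100]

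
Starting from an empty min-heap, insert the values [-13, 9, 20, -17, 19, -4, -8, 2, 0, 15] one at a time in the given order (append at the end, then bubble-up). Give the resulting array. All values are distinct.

[-17, -13, -8, 0, 15, 20, -4, 9, 2, 19]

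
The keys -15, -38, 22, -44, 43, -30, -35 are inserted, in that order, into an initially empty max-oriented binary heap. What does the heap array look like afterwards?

[43, 22, -15, -44, -38, -30, -35]

Insert -15:
  append -15 at index 0 → [-15] (no swap needed)
Insert -38:
  append -38 at index 1 → [-15, -38] (no swap needed)
Insert 22:
  append 22 at index 2 → [-15, -38, 22]
  22 > parent -15 at index 0, swap → [22, -38, -15]
Insert -44:
  append -44 at index 3 → [22, -38, -15, -44] (no swap needed)
Insert 43:
  append 43 at index 4 → [22, -38, -15, -44, 43]
  43 > parent -38 at index 1, swap → [22, 43, -15, -44, -38]
  43 > parent 22 at index 0, swap → [43, 22, -15, -44, -38]
Insert -30:
  append -30 at index 5 → [43, 22, -15, -44, -38, -30] (no swap needed)
Insert -35:
  append -35 at index 6 → [43, 22, -15, -44, -38, -30, -35] (no swap needed)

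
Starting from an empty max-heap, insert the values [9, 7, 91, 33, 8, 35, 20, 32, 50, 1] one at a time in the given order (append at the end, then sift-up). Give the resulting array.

Insert 9:
  append 9 at index 0 → [9] (no swap needed)
Insert 7:
  append 7 at index 1 → [9, 7] (no swap needed)
Insert 91:
  append 91 at index 2 → [9, 7, 91]
  91 > parent 9 at index 0, swap → [91, 7, 9]
Insert 33:
  append 33 at index 3 → [91, 7, 9, 33]
  33 > parent 7 at index 1, swap → [91, 33, 9, 7]
Insert 8:
  append 8 at index 4 → [91, 33, 9, 7, 8] (no swap needed)
Insert 35:
  append 35 at index 5 → [91, 33, 9, 7, 8, 35]
  35 > parent 9 at index 2, swap → [91, 33, 35, 7, 8, 9]
Insert 20:
  append 20 at index 6 → [91, 33, 35, 7, 8, 9, 20] (no swap needed)
Insert 32:
  append 32 at index 7 → [91, 33, 35, 7, 8, 9, 20, 32]
  32 > parent 7 at index 3, swap → [91, 33, 35, 32, 8, 9, 20, 7]
Insert 50:
  append 50 at index 8 → [91, 33, 35, 32, 8, 9, 20, 7, 50]
  50 > parent 32 at index 3, swap → [91, 33, 35, 50, 8, 9, 20, 7, 32]
  50 > parent 33 at index 1, swap → [91, 50, 35, 33, 8, 9, 20, 7, 32]
Insert 1:
  append 1 at index 9 → [91, 50, 35, 33, 8, 9, 20, 7, 32, 1] (no swap needed)

[91, 50, 35, 33, 8, 9, 20, 7, 32, 1]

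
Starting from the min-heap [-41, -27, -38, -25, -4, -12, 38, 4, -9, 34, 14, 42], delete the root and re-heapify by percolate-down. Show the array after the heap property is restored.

remove root -41; move last element 42 to root → [42, -27, -38, -25, -4, -12, 38, 4, -9, 34, 14]
42 vs smaller child -38 at index 2, swap → [-38, -27, 42, -25, -4, -12, 38, 4, -9, 34, 14]
42 vs smaller child -12 at index 5, swap → [-38, -27, -12, -25, -4, 42, 38, 4, -9, 34, 14]

[-38, -27, -12, -25, -4, 42, 38, 4, -9, 34, 14]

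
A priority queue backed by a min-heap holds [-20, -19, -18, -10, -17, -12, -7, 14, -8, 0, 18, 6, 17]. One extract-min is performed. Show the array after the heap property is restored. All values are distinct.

[-19, -17, -18, -10, 0, -12, -7, 14, -8, 17, 18, 6]

remove root -20; move last element 17 to root → [17, -19, -18, -10, -17, -12, -7, 14, -8, 0, 18, 6]
17 vs smaller child -19 at index 1, swap → [-19, 17, -18, -10, -17, -12, -7, 14, -8, 0, 18, 6]
17 vs smaller child -17 at index 4, swap → [-19, -17, -18, -10, 17, -12, -7, 14, -8, 0, 18, 6]
17 vs smaller child 0 at index 9, swap → [-19, -17, -18, -10, 0, -12, -7, 14, -8, 17, 18, 6]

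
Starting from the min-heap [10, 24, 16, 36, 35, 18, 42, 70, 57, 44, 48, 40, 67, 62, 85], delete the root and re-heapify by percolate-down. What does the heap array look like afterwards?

[16, 24, 18, 36, 35, 40, 42, 70, 57, 44, 48, 85, 67, 62]

remove root 10; move last element 85 to root → [85, 24, 16, 36, 35, 18, 42, 70, 57, 44, 48, 40, 67, 62]
85 vs smaller child 16 at index 2, swap → [16, 24, 85, 36, 35, 18, 42, 70, 57, 44, 48, 40, 67, 62]
85 vs smaller child 18 at index 5, swap → [16, 24, 18, 36, 35, 85, 42, 70, 57, 44, 48, 40, 67, 62]
85 vs smaller child 40 at index 11, swap → [16, 24, 18, 36, 35, 40, 42, 70, 57, 44, 48, 85, 67, 62]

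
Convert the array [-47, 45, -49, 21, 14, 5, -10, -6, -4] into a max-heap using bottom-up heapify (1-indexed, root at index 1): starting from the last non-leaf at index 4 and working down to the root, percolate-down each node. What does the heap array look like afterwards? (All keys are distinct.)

[45, 21, 5, -4, 14, -49, -10, -6, -47]

sift down from index 4: already satisfies heap property
sift down from index 3:
  -49 vs larger child 5 at index 6, swap → [-47, 45, 5, 21, 14, -49, -10, -6, -4]
sift down from index 2: already satisfies heap property
sift down from index 1:
  -47 vs larger child 45 at index 2, swap → [45, -47, 5, 21, 14, -49, -10, -6, -4]
  -47 vs larger child 21 at index 4, swap → [45, 21, 5, -47, 14, -49, -10, -6, -4]
  -47 vs larger child -4 at index 9, swap → [45, 21, 5, -4, 14, -49, -10, -6, -47]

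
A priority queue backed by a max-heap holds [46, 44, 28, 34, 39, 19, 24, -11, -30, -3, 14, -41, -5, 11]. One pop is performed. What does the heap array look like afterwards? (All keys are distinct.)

remove root 46; move last element 11 to root → [11, 44, 28, 34, 39, 19, 24, -11, -30, -3, 14, -41, -5]
11 vs larger child 44 at index 1, swap → [44, 11, 28, 34, 39, 19, 24, -11, -30, -3, 14, -41, -5]
11 vs larger child 39 at index 4, swap → [44, 39, 28, 34, 11, 19, 24, -11, -30, -3, 14, -41, -5]
11 vs larger child 14 at index 10, swap → [44, 39, 28, 34, 14, 19, 24, -11, -30, -3, 11, -41, -5]

[44, 39, 28, 34, 14, 19, 24, -11, -30, -3, 11, -41, -5]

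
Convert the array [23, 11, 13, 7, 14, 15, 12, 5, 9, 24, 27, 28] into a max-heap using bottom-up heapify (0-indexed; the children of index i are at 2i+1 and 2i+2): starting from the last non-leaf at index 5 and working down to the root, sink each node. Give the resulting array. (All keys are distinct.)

[28, 27, 23, 9, 24, 15, 12, 5, 7, 11, 14, 13]

sift down from index 5:
  15 vs only child 28 at index 11, swap → [23, 11, 13, 7, 14, 28, 12, 5, 9, 24, 27, 15]
sift down from index 4:
  14 vs larger child 27 at index 10, swap → [23, 11, 13, 7, 27, 28, 12, 5, 9, 24, 14, 15]
sift down from index 3:
  7 vs larger child 9 at index 8, swap → [23, 11, 13, 9, 27, 28, 12, 5, 7, 24, 14, 15]
sift down from index 2:
  13 vs larger child 28 at index 5, swap → [23, 11, 28, 9, 27, 13, 12, 5, 7, 24, 14, 15]
  13 vs only child 15 at index 11, swap → [23, 11, 28, 9, 27, 15, 12, 5, 7, 24, 14, 13]
sift down from index 1:
  11 vs larger child 27 at index 4, swap → [23, 27, 28, 9, 11, 15, 12, 5, 7, 24, 14, 13]
  11 vs larger child 24 at index 9, swap → [23, 27, 28, 9, 24, 15, 12, 5, 7, 11, 14, 13]
sift down from index 0:
  23 vs larger child 28 at index 2, swap → [28, 27, 23, 9, 24, 15, 12, 5, 7, 11, 14, 13]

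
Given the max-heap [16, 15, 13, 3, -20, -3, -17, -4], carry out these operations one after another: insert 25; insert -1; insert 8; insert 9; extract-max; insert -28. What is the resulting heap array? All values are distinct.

[16, 15, 13, 3, 8, 9, -17, -4, -3, -20, -1, -28]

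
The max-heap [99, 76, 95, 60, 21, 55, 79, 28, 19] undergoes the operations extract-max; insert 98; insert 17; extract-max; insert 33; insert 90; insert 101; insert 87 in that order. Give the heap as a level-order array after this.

[101, 90, 95, 60, 76, 87, 19, 28, 17, 21, 33, 55, 79]

extract-max → returns 99:
  remove root 99; move last element 19 to root → [19, 76, 95, 60, 21, 55, 79, 28]
  19 vs larger child 95 at index 2, swap → [95, 76, 19, 60, 21, 55, 79, 28]
  19 vs larger child 79 at index 6, swap → [95, 76, 79, 60, 21, 55, 19, 28]
insert 98:
  append 98 at index 8 → [95, 76, 79, 60, 21, 55, 19, 28, 98]
  98 > parent 60 at index 3, swap → [95, 76, 79, 98, 21, 55, 19, 28, 60]
  98 > parent 76 at index 1, swap → [95, 98, 79, 76, 21, 55, 19, 28, 60]
  98 > parent 95 at index 0, swap → [98, 95, 79, 76, 21, 55, 19, 28, 60]
insert 17:
  append 17 at index 9 → [98, 95, 79, 76, 21, 55, 19, 28, 60, 17] (no swap needed)
extract-max → returns 98:
  remove root 98; move last element 17 to root → [17, 95, 79, 76, 21, 55, 19, 28, 60]
  17 vs larger child 95 at index 1, swap → [95, 17, 79, 76, 21, 55, 19, 28, 60]
  17 vs larger child 76 at index 3, swap → [95, 76, 79, 17, 21, 55, 19, 28, 60]
  17 vs larger child 60 at index 8, swap → [95, 76, 79, 60, 21, 55, 19, 28, 17]
insert 33:
  append 33 at index 9 → [95, 76, 79, 60, 21, 55, 19, 28, 17, 33]
  33 > parent 21 at index 4, swap → [95, 76, 79, 60, 33, 55, 19, 28, 17, 21]
insert 90:
  append 90 at index 10 → [95, 76, 79, 60, 33, 55, 19, 28, 17, 21, 90]
  90 > parent 33 at index 4, swap → [95, 76, 79, 60, 90, 55, 19, 28, 17, 21, 33]
  90 > parent 76 at index 1, swap → [95, 90, 79, 60, 76, 55, 19, 28, 17, 21, 33]
insert 101:
  append 101 at index 11 → [95, 90, 79, 60, 76, 55, 19, 28, 17, 21, 33, 101]
  101 > parent 55 at index 5, swap → [95, 90, 79, 60, 76, 101, 19, 28, 17, 21, 33, 55]
  101 > parent 79 at index 2, swap → [95, 90, 101, 60, 76, 79, 19, 28, 17, 21, 33, 55]
  101 > parent 95 at index 0, swap → [101, 90, 95, 60, 76, 79, 19, 28, 17, 21, 33, 55]
insert 87:
  append 87 at index 12 → [101, 90, 95, 60, 76, 79, 19, 28, 17, 21, 33, 55, 87]
  87 > parent 79 at index 5, swap → [101, 90, 95, 60, 76, 87, 19, 28, 17, 21, 33, 55, 79]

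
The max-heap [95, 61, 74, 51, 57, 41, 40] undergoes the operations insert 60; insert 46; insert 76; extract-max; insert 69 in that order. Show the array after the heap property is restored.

insert 60:
  append 60 at index 7 → [95, 61, 74, 51, 57, 41, 40, 60]
  60 > parent 51 at index 3, swap → [95, 61, 74, 60, 57, 41, 40, 51]
insert 46:
  append 46 at index 8 → [95, 61, 74, 60, 57, 41, 40, 51, 46] (no swap needed)
insert 76:
  append 76 at index 9 → [95, 61, 74, 60, 57, 41, 40, 51, 46, 76]
  76 > parent 57 at index 4, swap → [95, 61, 74, 60, 76, 41, 40, 51, 46, 57]
  76 > parent 61 at index 1, swap → [95, 76, 74, 60, 61, 41, 40, 51, 46, 57]
extract-max → returns 95:
  remove root 95; move last element 57 to root → [57, 76, 74, 60, 61, 41, 40, 51, 46]
  57 vs larger child 76 at index 1, swap → [76, 57, 74, 60, 61, 41, 40, 51, 46]
  57 vs larger child 61 at index 4, swap → [76, 61, 74, 60, 57, 41, 40, 51, 46]
insert 69:
  append 69 at index 9 → [76, 61, 74, 60, 57, 41, 40, 51, 46, 69]
  69 > parent 57 at index 4, swap → [76, 61, 74, 60, 69, 41, 40, 51, 46, 57]
  69 > parent 61 at index 1, swap → [76, 69, 74, 60, 61, 41, 40, 51, 46, 57]

[76, 69, 74, 60, 61, 41, 40, 51, 46, 57]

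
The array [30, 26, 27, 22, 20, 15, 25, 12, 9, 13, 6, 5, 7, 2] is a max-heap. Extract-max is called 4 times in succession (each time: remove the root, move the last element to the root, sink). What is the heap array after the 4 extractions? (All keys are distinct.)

[22, 20, 15, 12, 13, 5, 2, 7, 9, 6]

extract-max #1 returns 30:
  remove root 30; move last element 2 to root → [2, 26, 27, 22, 20, 15, 25, 12, 9, 13, 6, 5, 7]
  2 vs larger child 27 at index 2, swap → [27, 26, 2, 22, 20, 15, 25, 12, 9, 13, 6, 5, 7]
  2 vs larger child 25 at index 6, swap → [27, 26, 25, 22, 20, 15, 2, 12, 9, 13, 6, 5, 7]
extract-max #2 returns 27:
  remove root 27; move last element 7 to root → [7, 26, 25, 22, 20, 15, 2, 12, 9, 13, 6, 5]
  7 vs larger child 26 at index 1, swap → [26, 7, 25, 22, 20, 15, 2, 12, 9, 13, 6, 5]
  7 vs larger child 22 at index 3, swap → [26, 22, 25, 7, 20, 15, 2, 12, 9, 13, 6, 5]
  7 vs larger child 12 at index 7, swap → [26, 22, 25, 12, 20, 15, 2, 7, 9, 13, 6, 5]
extract-max #3 returns 26:
  remove root 26; move last element 5 to root → [5, 22, 25, 12, 20, 15, 2, 7, 9, 13, 6]
  5 vs larger child 25 at index 2, swap → [25, 22, 5, 12, 20, 15, 2, 7, 9, 13, 6]
  5 vs larger child 15 at index 5, swap → [25, 22, 15, 12, 20, 5, 2, 7, 9, 13, 6]
extract-max #4 returns 25:
  remove root 25; move last element 6 to root → [6, 22, 15, 12, 20, 5, 2, 7, 9, 13]
  6 vs larger child 22 at index 1, swap → [22, 6, 15, 12, 20, 5, 2, 7, 9, 13]
  6 vs larger child 20 at index 4, swap → [22, 20, 15, 12, 6, 5, 2, 7, 9, 13]
  6 vs only child 13 at index 9, swap → [22, 20, 15, 12, 13, 5, 2, 7, 9, 6]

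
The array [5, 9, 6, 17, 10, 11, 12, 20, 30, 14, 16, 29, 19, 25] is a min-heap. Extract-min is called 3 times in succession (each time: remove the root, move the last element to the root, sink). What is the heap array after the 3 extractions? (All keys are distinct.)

extract-min #1 returns 5:
  remove root 5; move last element 25 to root → [25, 9, 6, 17, 10, 11, 12, 20, 30, 14, 16, 29, 19]
  25 vs smaller child 6 at index 2, swap → [6, 9, 25, 17, 10, 11, 12, 20, 30, 14, 16, 29, 19]
  25 vs smaller child 11 at index 5, swap → [6, 9, 11, 17, 10, 25, 12, 20, 30, 14, 16, 29, 19]
  25 vs smaller child 19 at index 12, swap → [6, 9, 11, 17, 10, 19, 12, 20, 30, 14, 16, 29, 25]
extract-min #2 returns 6:
  remove root 6; move last element 25 to root → [25, 9, 11, 17, 10, 19, 12, 20, 30, 14, 16, 29]
  25 vs smaller child 9 at index 1, swap → [9, 25, 11, 17, 10, 19, 12, 20, 30, 14, 16, 29]
  25 vs smaller child 10 at index 4, swap → [9, 10, 11, 17, 25, 19, 12, 20, 30, 14, 16, 29]
  25 vs smaller child 14 at index 9, swap → [9, 10, 11, 17, 14, 19, 12, 20, 30, 25, 16, 29]
extract-min #3 returns 9:
  remove root 9; move last element 29 to root → [29, 10, 11, 17, 14, 19, 12, 20, 30, 25, 16]
  29 vs smaller child 10 at index 1, swap → [10, 29, 11, 17, 14, 19, 12, 20, 30, 25, 16]
  29 vs smaller child 14 at index 4, swap → [10, 14, 11, 17, 29, 19, 12, 20, 30, 25, 16]
  29 vs smaller child 16 at index 10, swap → [10, 14, 11, 17, 16, 19, 12, 20, 30, 25, 29]

[10, 14, 11, 17, 16, 19, 12, 20, 30, 25, 29]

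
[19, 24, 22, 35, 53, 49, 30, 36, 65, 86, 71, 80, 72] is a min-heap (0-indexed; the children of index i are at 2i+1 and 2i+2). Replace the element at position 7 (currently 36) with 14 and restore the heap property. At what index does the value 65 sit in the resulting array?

set index 7 from 36 to 14 → [19, 24, 22, 35, 53, 49, 30, 14, 65, 86, 71, 80, 72]
14 < parent 35 at index 3, swap → [19, 24, 22, 14, 53, 49, 30, 35, 65, 86, 71, 80, 72]
14 < parent 24 at index 1, swap → [19, 14, 22, 24, 53, 49, 30, 35, 65, 86, 71, 80, 72]
14 < parent 19 at index 0, swap → [14, 19, 22, 24, 53, 49, 30, 35, 65, 86, 71, 80, 72]
resulting array: [14, 19, 22, 24, 53, 49, 30, 35, 65, 86, 71, 80, 72]

8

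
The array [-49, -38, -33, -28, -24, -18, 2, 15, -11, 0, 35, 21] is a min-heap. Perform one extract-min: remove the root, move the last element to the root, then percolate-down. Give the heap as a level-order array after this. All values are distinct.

[-38, -28, -33, -11, -24, -18, 2, 15, 21, 0, 35]

remove root -49; move last element 21 to root → [21, -38, -33, -28, -24, -18, 2, 15, -11, 0, 35]
21 vs smaller child -38 at index 1, swap → [-38, 21, -33, -28, -24, -18, 2, 15, -11, 0, 35]
21 vs smaller child -28 at index 3, swap → [-38, -28, -33, 21, -24, -18, 2, 15, -11, 0, 35]
21 vs smaller child -11 at index 8, swap → [-38, -28, -33, -11, -24, -18, 2, 15, 21, 0, 35]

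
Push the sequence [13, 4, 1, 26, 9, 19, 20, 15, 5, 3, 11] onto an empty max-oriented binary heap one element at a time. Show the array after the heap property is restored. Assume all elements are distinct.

Insert 13:
  append 13 at index 0 → [13] (no swap needed)
Insert 4:
  append 4 at index 1 → [13, 4] (no swap needed)
Insert 1:
  append 1 at index 2 → [13, 4, 1] (no swap needed)
Insert 26:
  append 26 at index 3 → [13, 4, 1, 26]
  26 > parent 4 at index 1, swap → [13, 26, 1, 4]
  26 > parent 13 at index 0, swap → [26, 13, 1, 4]
Insert 9:
  append 9 at index 4 → [26, 13, 1, 4, 9] (no swap needed)
Insert 19:
  append 19 at index 5 → [26, 13, 1, 4, 9, 19]
  19 > parent 1 at index 2, swap → [26, 13, 19, 4, 9, 1]
Insert 20:
  append 20 at index 6 → [26, 13, 19, 4, 9, 1, 20]
  20 > parent 19 at index 2, swap → [26, 13, 20, 4, 9, 1, 19]
Insert 15:
  append 15 at index 7 → [26, 13, 20, 4, 9, 1, 19, 15]
  15 > parent 4 at index 3, swap → [26, 13, 20, 15, 9, 1, 19, 4]
  15 > parent 13 at index 1, swap → [26, 15, 20, 13, 9, 1, 19, 4]
Insert 5:
  append 5 at index 8 → [26, 15, 20, 13, 9, 1, 19, 4, 5] (no swap needed)
Insert 3:
  append 3 at index 9 → [26, 15, 20, 13, 9, 1, 19, 4, 5, 3] (no swap needed)
Insert 11:
  append 11 at index 10 → [26, 15, 20, 13, 9, 1, 19, 4, 5, 3, 11]
  11 > parent 9 at index 4, swap → [26, 15, 20, 13, 11, 1, 19, 4, 5, 3, 9]

[26, 15, 20, 13, 11, 1, 19, 4, 5, 3, 9]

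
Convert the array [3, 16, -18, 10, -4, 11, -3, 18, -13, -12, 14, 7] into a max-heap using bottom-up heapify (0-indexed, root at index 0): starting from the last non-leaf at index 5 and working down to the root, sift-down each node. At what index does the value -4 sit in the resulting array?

10

sift down from index 5: already satisfies heap property
sift down from index 4:
  -4 vs larger child 14 at index 10, swap → [3, 16, -18, 10, 14, 11, -3, 18, -13, -12, -4, 7]
sift down from index 3:
  10 vs larger child 18 at index 7, swap → [3, 16, -18, 18, 14, 11, -3, 10, -13, -12, -4, 7]
sift down from index 2:
  -18 vs larger child 11 at index 5, swap → [3, 16, 11, 18, 14, -18, -3, 10, -13, -12, -4, 7]
  -18 vs only child 7 at index 11, swap → [3, 16, 11, 18, 14, 7, -3, 10, -13, -12, -4, -18]
sift down from index 1:
  16 vs larger child 18 at index 3, swap → [3, 18, 11, 16, 14, 7, -3, 10, -13, -12, -4, -18]
sift down from index 0:
  3 vs larger child 18 at index 1, swap → [18, 3, 11, 16, 14, 7, -3, 10, -13, -12, -4, -18]
  3 vs larger child 16 at index 3, swap → [18, 16, 11, 3, 14, 7, -3, 10, -13, -12, -4, -18]
  3 vs larger child 10 at index 7, swap → [18, 16, 11, 10, 14, 7, -3, 3, -13, -12, -4, -18]
resulting array: [18, 16, 11, 10, 14, 7, -3, 3, -13, -12, -4, -18]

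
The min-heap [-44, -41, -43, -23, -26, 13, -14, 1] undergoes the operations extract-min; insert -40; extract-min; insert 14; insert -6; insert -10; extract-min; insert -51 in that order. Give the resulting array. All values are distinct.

[-51, -40, -14, -23, -26, 13, 1, 14, -6, -10]

extract-min → returns -44:
  remove root -44; move last element 1 to root → [1, -41, -43, -23, -26, 13, -14]
  1 vs smaller child -43 at index 2, swap → [-43, -41, 1, -23, -26, 13, -14]
  1 vs smaller child -14 at index 6, swap → [-43, -41, -14, -23, -26, 13, 1]
insert -40:
  append -40 at index 7 → [-43, -41, -14, -23, -26, 13, 1, -40]
  -40 < parent -23 at index 3, swap → [-43, -41, -14, -40, -26, 13, 1, -23]
extract-min → returns -43:
  remove root -43; move last element -23 to root → [-23, -41, -14, -40, -26, 13, 1]
  -23 vs smaller child -41 at index 1, swap → [-41, -23, -14, -40, -26, 13, 1]
  -23 vs smaller child -40 at index 3, swap → [-41, -40, -14, -23, -26, 13, 1]
insert 14:
  append 14 at index 7 → [-41, -40, -14, -23, -26, 13, 1, 14] (no swap needed)
insert -6:
  append -6 at index 8 → [-41, -40, -14, -23, -26, 13, 1, 14, -6] (no swap needed)
insert -10:
  append -10 at index 9 → [-41, -40, -14, -23, -26, 13, 1, 14, -6, -10] (no swap needed)
extract-min → returns -41:
  remove root -41; move last element -10 to root → [-10, -40, -14, -23, -26, 13, 1, 14, -6]
  -10 vs smaller child -40 at index 1, swap → [-40, -10, -14, -23, -26, 13, 1, 14, -6]
  -10 vs smaller child -26 at index 4, swap → [-40, -26, -14, -23, -10, 13, 1, 14, -6]
insert -51:
  append -51 at index 9 → [-40, -26, -14, -23, -10, 13, 1, 14, -6, -51]
  -51 < parent -10 at index 4, swap → [-40, -26, -14, -23, -51, 13, 1, 14, -6, -10]
  -51 < parent -26 at index 1, swap → [-40, -51, -14, -23, -26, 13, 1, 14, -6, -10]
  -51 < parent -40 at index 0, swap → [-51, -40, -14, -23, -26, 13, 1, 14, -6, -10]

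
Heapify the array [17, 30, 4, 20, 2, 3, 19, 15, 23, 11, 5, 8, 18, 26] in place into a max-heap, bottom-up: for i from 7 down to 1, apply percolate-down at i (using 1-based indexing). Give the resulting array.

[30, 23, 26, 20, 11, 18, 19, 15, 17, 2, 5, 8, 3, 4]

sift down from index 7:
  19 vs only child 26 at index 14, swap → [17, 30, 4, 20, 2, 3, 26, 15, 23, 11, 5, 8, 18, 19]
sift down from index 6:
  3 vs larger child 18 at index 13, swap → [17, 30, 4, 20, 2, 18, 26, 15, 23, 11, 5, 8, 3, 19]
sift down from index 5:
  2 vs larger child 11 at index 10, swap → [17, 30, 4, 20, 11, 18, 26, 15, 23, 2, 5, 8, 3, 19]
sift down from index 4:
  20 vs larger child 23 at index 9, swap → [17, 30, 4, 23, 11, 18, 26, 15, 20, 2, 5, 8, 3, 19]
sift down from index 3:
  4 vs larger child 26 at index 7, swap → [17, 30, 26, 23, 11, 18, 4, 15, 20, 2, 5, 8, 3, 19]
  4 vs only child 19 at index 14, swap → [17, 30, 26, 23, 11, 18, 19, 15, 20, 2, 5, 8, 3, 4]
sift down from index 2: already satisfies heap property
sift down from index 1:
  17 vs larger child 30 at index 2, swap → [30, 17, 26, 23, 11, 18, 19, 15, 20, 2, 5, 8, 3, 4]
  17 vs larger child 23 at index 4, swap → [30, 23, 26, 17, 11, 18, 19, 15, 20, 2, 5, 8, 3, 4]
  17 vs larger child 20 at index 9, swap → [30, 23, 26, 20, 11, 18, 19, 15, 17, 2, 5, 8, 3, 4]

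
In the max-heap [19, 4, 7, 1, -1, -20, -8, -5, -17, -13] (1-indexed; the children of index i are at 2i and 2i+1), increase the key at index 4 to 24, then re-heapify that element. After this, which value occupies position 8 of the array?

-5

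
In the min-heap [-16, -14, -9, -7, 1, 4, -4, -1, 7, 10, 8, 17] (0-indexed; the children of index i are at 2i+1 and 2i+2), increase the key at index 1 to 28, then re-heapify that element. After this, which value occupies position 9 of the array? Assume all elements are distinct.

10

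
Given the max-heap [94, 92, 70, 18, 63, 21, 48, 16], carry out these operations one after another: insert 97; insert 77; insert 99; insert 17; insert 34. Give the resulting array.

[99, 97, 70, 92, 94, 34, 48, 16, 18, 63, 77, 17, 21]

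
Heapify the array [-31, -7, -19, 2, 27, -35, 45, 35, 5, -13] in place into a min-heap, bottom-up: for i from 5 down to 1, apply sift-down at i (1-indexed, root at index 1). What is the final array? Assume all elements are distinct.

sift down from index 5:
  27 vs only child -13 at index 10, swap → [-31, -7, -19, 2, -13, -35, 45, 35, 5, 27]
sift down from index 4: already satisfies heap property
sift down from index 3:
  -19 vs smaller child -35 at index 6, swap → [-31, -7, -35, 2, -13, -19, 45, 35, 5, 27]
sift down from index 2:
  -7 vs smaller child -13 at index 5, swap → [-31, -13, -35, 2, -7, -19, 45, 35, 5, 27]
sift down from index 1:
  -31 vs smaller child -35 at index 3, swap → [-35, -13, -31, 2, -7, -19, 45, 35, 5, 27]

[-35, -13, -31, 2, -7, -19, 45, 35, 5, 27]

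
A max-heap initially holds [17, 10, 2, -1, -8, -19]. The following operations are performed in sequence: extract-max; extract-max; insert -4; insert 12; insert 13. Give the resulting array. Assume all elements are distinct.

extract-max → returns 17:
  remove root 17; move last element -19 to root → [-19, 10, 2, -1, -8]
  -19 vs larger child 10 at index 1, swap → [10, -19, 2, -1, -8]
  -19 vs larger child -1 at index 3, swap → [10, -1, 2, -19, -8]
extract-max → returns 10:
  remove root 10; move last element -8 to root → [-8, -1, 2, -19]
  -8 vs larger child 2 at index 2, swap → [2, -1, -8, -19]
insert -4:
  append -4 at index 4 → [2, -1, -8, -19, -4] (no swap needed)
insert 12:
  append 12 at index 5 → [2, -1, -8, -19, -4, 12]
  12 > parent -8 at index 2, swap → [2, -1, 12, -19, -4, -8]
  12 > parent 2 at index 0, swap → [12, -1, 2, -19, -4, -8]
insert 13:
  append 13 at index 6 → [12, -1, 2, -19, -4, -8, 13]
  13 > parent 2 at index 2, swap → [12, -1, 13, -19, -4, -8, 2]
  13 > parent 12 at index 0, swap → [13, -1, 12, -19, -4, -8, 2]

[13, -1, 12, -19, -4, -8, 2]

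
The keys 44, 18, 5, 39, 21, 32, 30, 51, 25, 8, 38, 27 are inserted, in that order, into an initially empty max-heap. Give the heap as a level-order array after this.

[51, 44, 32, 39, 38, 27, 30, 18, 25, 8, 21, 5]

Insert 44:
  append 44 at index 0 → [44] (no swap needed)
Insert 18:
  append 18 at index 1 → [44, 18] (no swap needed)
Insert 5:
  append 5 at index 2 → [44, 18, 5] (no swap needed)
Insert 39:
  append 39 at index 3 → [44, 18, 5, 39]
  39 > parent 18 at index 1, swap → [44, 39, 5, 18]
Insert 21:
  append 21 at index 4 → [44, 39, 5, 18, 21] (no swap needed)
Insert 32:
  append 32 at index 5 → [44, 39, 5, 18, 21, 32]
  32 > parent 5 at index 2, swap → [44, 39, 32, 18, 21, 5]
Insert 30:
  append 30 at index 6 → [44, 39, 32, 18, 21, 5, 30] (no swap needed)
Insert 51:
  append 51 at index 7 → [44, 39, 32, 18, 21, 5, 30, 51]
  51 > parent 18 at index 3, swap → [44, 39, 32, 51, 21, 5, 30, 18]
  51 > parent 39 at index 1, swap → [44, 51, 32, 39, 21, 5, 30, 18]
  51 > parent 44 at index 0, swap → [51, 44, 32, 39, 21, 5, 30, 18]
Insert 25:
  append 25 at index 8 → [51, 44, 32, 39, 21, 5, 30, 18, 25] (no swap needed)
Insert 8:
  append 8 at index 9 → [51, 44, 32, 39, 21, 5, 30, 18, 25, 8] (no swap needed)
Insert 38:
  append 38 at index 10 → [51, 44, 32, 39, 21, 5, 30, 18, 25, 8, 38]
  38 > parent 21 at index 4, swap → [51, 44, 32, 39, 38, 5, 30, 18, 25, 8, 21]
Insert 27:
  append 27 at index 11 → [51, 44, 32, 39, 38, 5, 30, 18, 25, 8, 21, 27]
  27 > parent 5 at index 5, swap → [51, 44, 32, 39, 38, 27, 30, 18, 25, 8, 21, 5]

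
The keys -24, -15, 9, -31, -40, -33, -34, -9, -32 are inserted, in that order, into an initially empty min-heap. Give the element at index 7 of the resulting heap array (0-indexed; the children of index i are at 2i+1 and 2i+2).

Insert -24:
  append -24 at index 0 → [-24] (no swap needed)
Insert -15:
  append -15 at index 1 → [-24, -15] (no swap needed)
Insert 9:
  append 9 at index 2 → [-24, -15, 9] (no swap needed)
Insert -31:
  append -31 at index 3 → [-24, -15, 9, -31]
  -31 < parent -15 at index 1, swap → [-24, -31, 9, -15]
  -31 < parent -24 at index 0, swap → [-31, -24, 9, -15]
Insert -40:
  append -40 at index 4 → [-31, -24, 9, -15, -40]
  -40 < parent -24 at index 1, swap → [-31, -40, 9, -15, -24]
  -40 < parent -31 at index 0, swap → [-40, -31, 9, -15, -24]
Insert -33:
  append -33 at index 5 → [-40, -31, 9, -15, -24, -33]
  -33 < parent 9 at index 2, swap → [-40, -31, -33, -15, -24, 9]
Insert -34:
  append -34 at index 6 → [-40, -31, -33, -15, -24, 9, -34]
  -34 < parent -33 at index 2, swap → [-40, -31, -34, -15, -24, 9, -33]
Insert -9:
  append -9 at index 7 → [-40, -31, -34, -15, -24, 9, -33, -9] (no swap needed)
Insert -32:
  append -32 at index 8 → [-40, -31, -34, -15, -24, 9, -33, -9, -32]
  -32 < parent -15 at index 3, swap → [-40, -31, -34, -32, -24, 9, -33, -9, -15]
  -32 < parent -31 at index 1, swap → [-40, -32, -34, -31, -24, 9, -33, -9, -15]
resulting array: [-40, -32, -34, -31, -24, 9, -33, -9, -15]

-9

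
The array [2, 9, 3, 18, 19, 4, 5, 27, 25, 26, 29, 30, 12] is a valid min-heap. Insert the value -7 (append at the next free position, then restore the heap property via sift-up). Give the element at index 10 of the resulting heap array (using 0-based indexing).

append -7 at index 13 → [2, 9, 3, 18, 19, 4, 5, 27, 25, 26, 29, 30, 12, -7]
-7 < parent 5 at index 6, swap → [2, 9, 3, 18, 19, 4, -7, 27, 25, 26, 29, 30, 12, 5]
-7 < parent 3 at index 2, swap → [2, 9, -7, 18, 19, 4, 3, 27, 25, 26, 29, 30, 12, 5]
-7 < parent 2 at index 0, swap → [-7, 9, 2, 18, 19, 4, 3, 27, 25, 26, 29, 30, 12, 5]
resulting array: [-7, 9, 2, 18, 19, 4, 3, 27, 25, 26, 29, 30, 12, 5]

29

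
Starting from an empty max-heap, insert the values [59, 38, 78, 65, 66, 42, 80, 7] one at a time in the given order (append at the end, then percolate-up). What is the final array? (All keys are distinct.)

[80, 66, 78, 38, 65, 42, 59, 7]

Insert 59:
  append 59 at index 0 → [59] (no swap needed)
Insert 38:
  append 38 at index 1 → [59, 38] (no swap needed)
Insert 78:
  append 78 at index 2 → [59, 38, 78]
  78 > parent 59 at index 0, swap → [78, 38, 59]
Insert 65:
  append 65 at index 3 → [78, 38, 59, 65]
  65 > parent 38 at index 1, swap → [78, 65, 59, 38]
Insert 66:
  append 66 at index 4 → [78, 65, 59, 38, 66]
  66 > parent 65 at index 1, swap → [78, 66, 59, 38, 65]
Insert 42:
  append 42 at index 5 → [78, 66, 59, 38, 65, 42] (no swap needed)
Insert 80:
  append 80 at index 6 → [78, 66, 59, 38, 65, 42, 80]
  80 > parent 59 at index 2, swap → [78, 66, 80, 38, 65, 42, 59]
  80 > parent 78 at index 0, swap → [80, 66, 78, 38, 65, 42, 59]
Insert 7:
  append 7 at index 7 → [80, 66, 78, 38, 65, 42, 59, 7] (no swap needed)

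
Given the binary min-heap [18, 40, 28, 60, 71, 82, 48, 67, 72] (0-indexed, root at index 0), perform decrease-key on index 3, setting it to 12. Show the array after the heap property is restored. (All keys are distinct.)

[12, 18, 28, 40, 71, 82, 48, 67, 72]

set index 3 from 60 to 12 → [18, 40, 28, 12, 71, 82, 48, 67, 72]
12 < parent 40 at index 1, swap → [18, 12, 28, 40, 71, 82, 48, 67, 72]
12 < parent 18 at index 0, swap → [12, 18, 28, 40, 71, 82, 48, 67, 72]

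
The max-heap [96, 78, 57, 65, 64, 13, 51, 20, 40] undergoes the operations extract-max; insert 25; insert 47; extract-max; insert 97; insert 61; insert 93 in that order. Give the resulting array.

[97, 65, 93, 40, 64, 57, 51, 20, 25, 47, 61, 13]

extract-max → returns 96:
  remove root 96; move last element 40 to root → [40, 78, 57, 65, 64, 13, 51, 20]
  40 vs larger child 78 at index 1, swap → [78, 40, 57, 65, 64, 13, 51, 20]
  40 vs larger child 65 at index 3, swap → [78, 65, 57, 40, 64, 13, 51, 20]
insert 25:
  append 25 at index 8 → [78, 65, 57, 40, 64, 13, 51, 20, 25] (no swap needed)
insert 47:
  append 47 at index 9 → [78, 65, 57, 40, 64, 13, 51, 20, 25, 47] (no swap needed)
extract-max → returns 78:
  remove root 78; move last element 47 to root → [47, 65, 57, 40, 64, 13, 51, 20, 25]
  47 vs larger child 65 at index 1, swap → [65, 47, 57, 40, 64, 13, 51, 20, 25]
  47 vs larger child 64 at index 4, swap → [65, 64, 57, 40, 47, 13, 51, 20, 25]
insert 97:
  append 97 at index 9 → [65, 64, 57, 40, 47, 13, 51, 20, 25, 97]
  97 > parent 47 at index 4, swap → [65, 64, 57, 40, 97, 13, 51, 20, 25, 47]
  97 > parent 64 at index 1, swap → [65, 97, 57, 40, 64, 13, 51, 20, 25, 47]
  97 > parent 65 at index 0, swap → [97, 65, 57, 40, 64, 13, 51, 20, 25, 47]
insert 61:
  append 61 at index 10 → [97, 65, 57, 40, 64, 13, 51, 20, 25, 47, 61] (no swap needed)
insert 93:
  append 93 at index 11 → [97, 65, 57, 40, 64, 13, 51, 20, 25, 47, 61, 93]
  93 > parent 13 at index 5, swap → [97, 65, 57, 40, 64, 93, 51, 20, 25, 47, 61, 13]
  93 > parent 57 at index 2, swap → [97, 65, 93, 40, 64, 57, 51, 20, 25, 47, 61, 13]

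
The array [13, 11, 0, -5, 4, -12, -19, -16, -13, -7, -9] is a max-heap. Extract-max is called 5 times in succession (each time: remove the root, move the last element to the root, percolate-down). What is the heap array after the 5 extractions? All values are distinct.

extract-max #1 returns 13:
  remove root 13; move last element -9 to root → [-9, 11, 0, -5, 4, -12, -19, -16, -13, -7]
  -9 vs larger child 11 at index 1, swap → [11, -9, 0, -5, 4, -12, -19, -16, -13, -7]
  -9 vs larger child 4 at index 4, swap → [11, 4, 0, -5, -9, -12, -19, -16, -13, -7]
  -9 vs only child -7 at index 9, swap → [11, 4, 0, -5, -7, -12, -19, -16, -13, -9]
extract-max #2 returns 11:
  remove root 11; move last element -9 to root → [-9, 4, 0, -5, -7, -12, -19, -16, -13]
  -9 vs larger child 4 at index 1, swap → [4, -9, 0, -5, -7, -12, -19, -16, -13]
  -9 vs larger child -5 at index 3, swap → [4, -5, 0, -9, -7, -12, -19, -16, -13]
extract-max #3 returns 4:
  remove root 4; move last element -13 to root → [-13, -5, 0, -9, -7, -12, -19, -16]
  -13 vs larger child 0 at index 2, swap → [0, -5, -13, -9, -7, -12, -19, -16]
  -13 vs larger child -12 at index 5, swap → [0, -5, -12, -9, -7, -13, -19, -16]
extract-max #4 returns 0:
  remove root 0; move last element -16 to root → [-16, -5, -12, -9, -7, -13, -19]
  -16 vs larger child -5 at index 1, swap → [-5, -16, -12, -9, -7, -13, -19]
  -16 vs larger child -7 at index 4, swap → [-5, -7, -12, -9, -16, -13, -19]
extract-max #5 returns -5:
  remove root -5; move last element -19 to root → [-19, -7, -12, -9, -16, -13]
  -19 vs larger child -7 at index 1, swap → [-7, -19, -12, -9, -16, -13]
  -19 vs larger child -9 at index 3, swap → [-7, -9, -12, -19, -16, -13]

[-7, -9, -12, -19, -16, -13]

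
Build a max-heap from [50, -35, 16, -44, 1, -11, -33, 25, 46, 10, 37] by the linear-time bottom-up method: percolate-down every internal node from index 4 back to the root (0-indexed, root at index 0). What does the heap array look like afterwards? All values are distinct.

sift down from index 4:
  1 vs larger child 37 at index 10, swap → [50, -35, 16, -44, 37, -11, -33, 25, 46, 10, 1]
sift down from index 3:
  -44 vs larger child 46 at index 8, swap → [50, -35, 16, 46, 37, -11, -33, 25, -44, 10, 1]
sift down from index 2: already satisfies heap property
sift down from index 1:
  -35 vs larger child 46 at index 3, swap → [50, 46, 16, -35, 37, -11, -33, 25, -44, 10, 1]
  -35 vs larger child 25 at index 7, swap → [50, 46, 16, 25, 37, -11, -33, -35, -44, 10, 1]
sift down from index 0: already satisfies heap property

[50, 46, 16, 25, 37, -11, -33, -35, -44, 10, 1]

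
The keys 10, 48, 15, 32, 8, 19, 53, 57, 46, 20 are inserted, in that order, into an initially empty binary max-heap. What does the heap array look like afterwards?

[57, 53, 48, 46, 20, 15, 19, 10, 32, 8]

Insert 10:
  append 10 at index 0 → [10] (no swap needed)
Insert 48:
  append 48 at index 1 → [10, 48]
  48 > parent 10 at index 0, swap → [48, 10]
Insert 15:
  append 15 at index 2 → [48, 10, 15] (no swap needed)
Insert 32:
  append 32 at index 3 → [48, 10, 15, 32]
  32 > parent 10 at index 1, swap → [48, 32, 15, 10]
Insert 8:
  append 8 at index 4 → [48, 32, 15, 10, 8] (no swap needed)
Insert 19:
  append 19 at index 5 → [48, 32, 15, 10, 8, 19]
  19 > parent 15 at index 2, swap → [48, 32, 19, 10, 8, 15]
Insert 53:
  append 53 at index 6 → [48, 32, 19, 10, 8, 15, 53]
  53 > parent 19 at index 2, swap → [48, 32, 53, 10, 8, 15, 19]
  53 > parent 48 at index 0, swap → [53, 32, 48, 10, 8, 15, 19]
Insert 57:
  append 57 at index 7 → [53, 32, 48, 10, 8, 15, 19, 57]
  57 > parent 10 at index 3, swap → [53, 32, 48, 57, 8, 15, 19, 10]
  57 > parent 32 at index 1, swap → [53, 57, 48, 32, 8, 15, 19, 10]
  57 > parent 53 at index 0, swap → [57, 53, 48, 32, 8, 15, 19, 10]
Insert 46:
  append 46 at index 8 → [57, 53, 48, 32, 8, 15, 19, 10, 46]
  46 > parent 32 at index 3, swap → [57, 53, 48, 46, 8, 15, 19, 10, 32]
Insert 20:
  append 20 at index 9 → [57, 53, 48, 46, 8, 15, 19, 10, 32, 20]
  20 > parent 8 at index 4, swap → [57, 53, 48, 46, 20, 15, 19, 10, 32, 8]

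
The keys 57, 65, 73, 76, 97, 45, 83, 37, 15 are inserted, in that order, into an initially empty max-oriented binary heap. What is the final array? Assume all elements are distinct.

[97, 76, 83, 57, 73, 45, 65, 37, 15]

Insert 57:
  append 57 at index 0 → [57] (no swap needed)
Insert 65:
  append 65 at index 1 → [57, 65]
  65 > parent 57 at index 0, swap → [65, 57]
Insert 73:
  append 73 at index 2 → [65, 57, 73]
  73 > parent 65 at index 0, swap → [73, 57, 65]
Insert 76:
  append 76 at index 3 → [73, 57, 65, 76]
  76 > parent 57 at index 1, swap → [73, 76, 65, 57]
  76 > parent 73 at index 0, swap → [76, 73, 65, 57]
Insert 97:
  append 97 at index 4 → [76, 73, 65, 57, 97]
  97 > parent 73 at index 1, swap → [76, 97, 65, 57, 73]
  97 > parent 76 at index 0, swap → [97, 76, 65, 57, 73]
Insert 45:
  append 45 at index 5 → [97, 76, 65, 57, 73, 45] (no swap needed)
Insert 83:
  append 83 at index 6 → [97, 76, 65, 57, 73, 45, 83]
  83 > parent 65 at index 2, swap → [97, 76, 83, 57, 73, 45, 65]
Insert 37:
  append 37 at index 7 → [97, 76, 83, 57, 73, 45, 65, 37] (no swap needed)
Insert 15:
  append 15 at index 8 → [97, 76, 83, 57, 73, 45, 65, 37, 15] (no swap needed)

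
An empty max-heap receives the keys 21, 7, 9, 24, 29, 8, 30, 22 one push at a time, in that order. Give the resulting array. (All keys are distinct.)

Insert 21:
  append 21 at index 0 → [21] (no swap needed)
Insert 7:
  append 7 at index 1 → [21, 7] (no swap needed)
Insert 9:
  append 9 at index 2 → [21, 7, 9] (no swap needed)
Insert 24:
  append 24 at index 3 → [21, 7, 9, 24]
  24 > parent 7 at index 1, swap → [21, 24, 9, 7]
  24 > parent 21 at index 0, swap → [24, 21, 9, 7]
Insert 29:
  append 29 at index 4 → [24, 21, 9, 7, 29]
  29 > parent 21 at index 1, swap → [24, 29, 9, 7, 21]
  29 > parent 24 at index 0, swap → [29, 24, 9, 7, 21]
Insert 8:
  append 8 at index 5 → [29, 24, 9, 7, 21, 8] (no swap needed)
Insert 30:
  append 30 at index 6 → [29, 24, 9, 7, 21, 8, 30]
  30 > parent 9 at index 2, swap → [29, 24, 30, 7, 21, 8, 9]
  30 > parent 29 at index 0, swap → [30, 24, 29, 7, 21, 8, 9]
Insert 22:
  append 22 at index 7 → [30, 24, 29, 7, 21, 8, 9, 22]
  22 > parent 7 at index 3, swap → [30, 24, 29, 22, 21, 8, 9, 7]

[30, 24, 29, 22, 21, 8, 9, 7]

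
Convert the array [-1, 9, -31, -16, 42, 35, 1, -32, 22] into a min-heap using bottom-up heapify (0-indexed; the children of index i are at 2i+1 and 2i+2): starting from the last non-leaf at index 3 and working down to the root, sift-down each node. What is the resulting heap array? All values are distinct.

[-32, -16, -31, -1, 42, 35, 1, 9, 22]

sift down from index 3:
  -16 vs smaller child -32 at index 7, swap → [-1, 9, -31, -32, 42, 35, 1, -16, 22]
sift down from index 2: already satisfies heap property
sift down from index 1:
  9 vs smaller child -32 at index 3, swap → [-1, -32, -31, 9, 42, 35, 1, -16, 22]
  9 vs smaller child -16 at index 7, swap → [-1, -32, -31, -16, 42, 35, 1, 9, 22]
sift down from index 0:
  -1 vs smaller child -32 at index 1, swap → [-32, -1, -31, -16, 42, 35, 1, 9, 22]
  -1 vs smaller child -16 at index 3, swap → [-32, -16, -31, -1, 42, 35, 1, 9, 22]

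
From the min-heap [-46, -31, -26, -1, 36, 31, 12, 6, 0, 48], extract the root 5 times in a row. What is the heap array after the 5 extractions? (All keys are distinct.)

[6, 31, 12, 48, 36]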